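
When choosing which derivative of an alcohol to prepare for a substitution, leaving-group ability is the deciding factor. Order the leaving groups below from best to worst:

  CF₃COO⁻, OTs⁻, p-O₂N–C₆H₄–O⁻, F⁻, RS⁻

OTs⁻ > CF₃COO⁻ > F⁻ > p-O₂N–C₆H₄–O⁻ > RS⁻

The more stable X⁻ (or X) is on its own — i.e. the weaker a base it is — the better a leaving group it makes.
OTs⁻: pKₐ(p-CH₃C₆H₄SO₃H (TsOH)) ≈ -2.8
CF₃COO⁻: pKₐ(CF₃COOH) ≈ 0.2
F⁻: pKₐ(HF) ≈ 3.2
p-O₂N–C₆H₄–O⁻: pKₐ(p-nitrophenol) ≈ 7.2
RS⁻: pKₐ(RSH (a thiol)) ≈ 10.5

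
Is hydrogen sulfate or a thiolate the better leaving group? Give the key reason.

hydrogen sulfate

hydrogen sulfate is the better leaving group.
pKₐ(H₂SO₄) ≈ -3 versus pKₐ(RSH (a thiol)) ≈ 10.5: hydrogen sulfate is the much weaker base.
Conjugate base of a strong mineral acid.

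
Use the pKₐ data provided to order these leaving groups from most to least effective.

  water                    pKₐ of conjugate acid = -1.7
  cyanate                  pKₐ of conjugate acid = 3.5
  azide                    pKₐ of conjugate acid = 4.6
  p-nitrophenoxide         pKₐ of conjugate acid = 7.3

Lower conjugate-acid pKₐ ⇒ weaker base ⇒ better leaving group.
Sorting by the given values: water (-1.7), cyanate (3.5), azide (4.6), p-nitrophenoxide (7.3).

water > cyanate > azide > p-nitrophenoxide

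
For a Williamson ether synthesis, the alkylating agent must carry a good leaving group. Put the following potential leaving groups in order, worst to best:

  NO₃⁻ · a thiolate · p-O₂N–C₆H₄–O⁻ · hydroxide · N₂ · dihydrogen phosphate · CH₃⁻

N₂: no meaningful conjugate acid; N₂ departs as an exceptionally stable neutral molecule
NO₃⁻: pKₐ(HNO₃) ≈ -1.3 — resonance-delocalised over three oxygens
dihydrogen phosphate: pKₐ(H₃PO₄) ≈ 2.1
p-O₂N–C₆H₄–O⁻: pKₐ(p-nitrophenol) ≈ 7.2 — nitro group delocalises the charge; the classic chromogenic LG
a thiolate: pKₐ(RSH (a thiol)) ≈ 10.5
hydroxide: pKₐ(H₂O) ≈ 15.7 — strong base; essentially never leaves without prior activation
CH₃⁻: pKₐ(CH₄) ≈ 48 — unstabilised carbanion; the worst conceivable leaving group
Reversing gives the worst-to-best order requested.

CH₃⁻ < hydroxide < a thiolate < p-O₂N–C₆H₄–O⁻ < dihydrogen phosphate < NO₃⁻ < N₂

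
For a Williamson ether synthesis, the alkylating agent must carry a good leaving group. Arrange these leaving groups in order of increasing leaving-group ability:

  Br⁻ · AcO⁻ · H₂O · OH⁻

OH⁻ < AcO⁻ < H₂O < Br⁻

A good leaving group is a weak base: the lower the pKₐ of its conjugate acid, the more readily it departs.
Br⁻: pKₐ(HBr) ≈ -9 — weak base; good leaving group
H₂O: pKₐ(H₃O⁺) ≈ -1.7
AcO⁻: pKₐ(CH₃COOH) ≈ 4.8 — resonance-stabilised but still a weak base
OH⁻: pKₐ(H₂O) ≈ 15.7 — strong base; essentially never leaves without prior activation
The question asks for worst first, so the sequence is read in increasing leaving-group ability.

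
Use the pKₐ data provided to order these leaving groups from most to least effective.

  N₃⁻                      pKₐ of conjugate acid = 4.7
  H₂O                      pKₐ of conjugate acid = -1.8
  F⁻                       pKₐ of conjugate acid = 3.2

Lower conjugate-acid pKₐ ⇒ weaker base ⇒ better leaving group.
Sorting by the given values: H₂O (-1.8), F⁻ (3.2), N₃⁻ (4.7).

H₂O > F⁻ > N₃⁻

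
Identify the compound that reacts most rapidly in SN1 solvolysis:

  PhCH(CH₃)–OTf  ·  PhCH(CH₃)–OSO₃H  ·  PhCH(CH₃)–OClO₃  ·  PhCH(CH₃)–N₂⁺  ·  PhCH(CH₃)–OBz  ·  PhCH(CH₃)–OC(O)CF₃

PhCH(CH₃)–N₂⁺

With the same alkyl group throughout, only the leaving group differentiates the rates.
The more stable X⁻ (or X) is on its own — i.e. the weaker a base it is — the better a leaving group it makes.
PhCH(CH₃)–N₂⁺ loses N₂: no meaningful conjugate acid; N₂ departs as an exceptionally stable neutral molecule
PhCH(CH₃)–OTf loses OTf⁻: pKₐ(CF₃SO₃H (triflic acid)) ≈ -14
PhCH(CH₃)–OClO₃ loses ClO₄⁻: pKₐ(HClO₄) ≈ -10
PhCH(CH₃)–OSO₃H loses HSO₄⁻: pKₐ(H₂SO₄) ≈ -3
PhCH(CH₃)–OC(O)CF₃ loses CF₃COO⁻: pKₐ(CF₃COOH) ≈ 0.2
PhCH(CH₃)–OBz loses PhCOO⁻: pKₐ(C₆H₅COOH) ≈ 4.2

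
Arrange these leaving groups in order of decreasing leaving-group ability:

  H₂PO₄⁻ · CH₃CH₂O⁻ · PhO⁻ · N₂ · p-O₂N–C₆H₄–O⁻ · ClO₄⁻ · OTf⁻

N₂ > OTf⁻ > ClO₄⁻ > H₂PO₄⁻ > p-O₂N–C₆H₄–O⁻ > PhO⁻ > CH₃CH₂O⁻

N₂: no meaningful conjugate acid; N₂ departs as an exceptionally stable neutral molecule
OTf⁻: pKₐ(CF₃SO₃H (triflic acid)) ≈ -14 — charge spread over three oxygens and a CF₃ group; the premier leaving group in synthesis
ClO₄⁻: pKₐ(HClO₄) ≈ -10 — extremely weak base; rarely used for safety reasons
H₂PO₄⁻: pKₐ(H₃PO₄) ≈ 2.1 — moderate base; biological leaving group after further activation
p-O₂N–C₆H₄–O⁻: pKₐ(p-nitrophenol) ≈ 7.2 — nitro group delocalises the charge; the classic chromogenic LG
PhO⁻: pKₐ(C₆H₅OH (phenol)) ≈ 10 — resonance into the ring helps, but still a poor LG
CH₃CH₂O⁻: pKₐ(CH₃CH₂OH) ≈ 16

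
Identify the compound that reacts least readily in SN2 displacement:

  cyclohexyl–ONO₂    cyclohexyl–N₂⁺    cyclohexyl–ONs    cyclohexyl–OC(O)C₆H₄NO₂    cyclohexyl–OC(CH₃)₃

cyclohexyl–OC(CH₃)₃

Identical carbon frameworks mean the comparison reduces to leaving-group quality.
Rank by basicity of the departing species: weakest base leaves most easily.
cyclohexyl–N₂⁺ loses N₂: no meaningful conjugate acid; N₂ departs as an exceptionally stable neutral molecule
cyclohexyl–ONs loses ONs⁻: pKₐ(p-O₂NC₆H₄SO₃H) ≈ -3.5
cyclohexyl–ONO₂ loses NO₃⁻: pKₐ(HNO₃) ≈ -1.3
cyclohexyl–OC(O)C₆H₄NO₂ loses p-O₂N–C₆H₄–COO⁻: pKₐ(p-nitrobenzoic acid) ≈ 3.4
cyclohexyl–OC(CH₃)₃ loses (CH₃)₃CO⁻: pKₐ(t-BuOH) ≈ 18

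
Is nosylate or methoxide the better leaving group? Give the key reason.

nosylate

nosylate is the better leaving group.
pKₐ(p-O₂NC₆H₄SO₃H) ≈ -3.5 versus pKₐ(CH₃OH) ≈ 15.5: nosylate is the much weaker base.
P-nitro group further stabilises the sulfonate.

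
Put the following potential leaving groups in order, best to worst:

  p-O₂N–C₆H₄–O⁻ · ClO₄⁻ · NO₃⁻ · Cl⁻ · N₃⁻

ClO₄⁻ > Cl⁻ > NO₃⁻ > N₃⁻ > p-O₂N–C₆H₄–O⁻

Rank by basicity of the departing species: weakest base leaves most easily.
ClO₄⁻: pKₐ(HClO₄) ≈ -10 — extremely weak base; rarely used for safety reasons
Cl⁻: pKₐ(HCl) ≈ -7
NO₃⁻: pKₐ(HNO₃) ≈ -1.3 — resonance-delocalised over three oxygens
N₃⁻: pKₐ(HN₃) ≈ 4.7 — linear, resonance-stabilised
p-O₂N–C₆H₄–O⁻: pKₐ(p-nitrophenol) ≈ 7.2 — nitro group delocalises the charge; the classic chromogenic LG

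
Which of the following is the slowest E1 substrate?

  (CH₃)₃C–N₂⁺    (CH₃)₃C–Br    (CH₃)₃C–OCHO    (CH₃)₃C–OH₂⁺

The skeletons are identical, so relative rate is governed entirely by leaving-group ability.
Rank by basicity of the departing species: weakest base leaves most easily.
(CH₃)₃C–N₂⁺ loses N₂: no meaningful conjugate acid; N₂ departs as an exceptionally stable neutral molecule
(CH₃)₃C–Br loses Br⁻: pKₐ(HBr) ≈ -9
(CH₃)₃C–OH₂⁺ loses H₂O: pKₐ(H₃O⁺) ≈ -1.7
(CH₃)₃C–OCHO loses HCOO⁻: pKₐ(HCOOH) ≈ 3.8

(CH₃)₃C–OCHO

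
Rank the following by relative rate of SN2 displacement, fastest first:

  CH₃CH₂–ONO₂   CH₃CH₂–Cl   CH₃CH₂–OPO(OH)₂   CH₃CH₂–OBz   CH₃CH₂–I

CH₃CH₂–I > CH₃CH₂–Cl > CH₃CH₂–ONO₂ > CH₃CH₂–OPO(OH)₂ > CH₃CH₂–OBz

With the same alkyl group throughout, only the leaving group differentiates the rates.
Rank by basicity of the departing species: weakest base leaves most easily.
CH₃CH₂–I loses I⁻: pKₐ(HI) ≈ -10
CH₃CH₂–Cl loses Cl⁻: pKₐ(HCl) ≈ -7
CH₃CH₂–ONO₂ loses NO₃⁻: pKₐ(HNO₃) ≈ -1.3
CH₃CH₂–OPO(OH)₂ loses H₂PO₄⁻: pKₐ(H₃PO₄) ≈ 2.1
CH₃CH₂–OBz loses PhCOO⁻: pKₐ(C₆H₅COOH) ≈ 4.2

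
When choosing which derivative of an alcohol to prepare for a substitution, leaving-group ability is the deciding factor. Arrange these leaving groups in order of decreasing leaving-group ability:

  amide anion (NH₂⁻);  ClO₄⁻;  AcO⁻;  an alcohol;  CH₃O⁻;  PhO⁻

ClO₄⁻ > an alcohol > AcO⁻ > PhO⁻ > CH₃O⁻ > amide anion (NH₂⁻)

ClO₄⁻: pKₐ(HClO₄) ≈ -10 — extremely weak base; rarely used for safety reasons
an alcohol: pKₐ(R'OH₂⁺) ≈ -2.4 — neutral; leaves from a protonated ether (an oxonium ion, R–O(H)R'⁺)
AcO⁻: pKₐ(CH₃COOH) ≈ 4.8 — resonance-stabilised but still a weak base
PhO⁻: pKₐ(C₆H₅OH (phenol)) ≈ 10 — resonance into the ring helps, but still a poor LG
CH₃O⁻: pKₐ(CH₃OH) ≈ 15.5
amide anion (NH₂⁻): pKₐ(NH₃) ≈ 38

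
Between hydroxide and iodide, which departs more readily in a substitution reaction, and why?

iodide is the better leaving group.
pKₐ(HI) ≈ -10 versus pKₐ(H₂O) ≈ 15.7: iodide is the much weaker base.
Large, highly polarisable; very weak base.

iodide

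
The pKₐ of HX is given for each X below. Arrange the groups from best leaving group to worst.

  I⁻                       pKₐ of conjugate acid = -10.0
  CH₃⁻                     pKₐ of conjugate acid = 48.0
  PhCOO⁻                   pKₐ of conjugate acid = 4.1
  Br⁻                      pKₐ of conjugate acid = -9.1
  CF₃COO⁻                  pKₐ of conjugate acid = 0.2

Lower conjugate-acid pKₐ ⇒ weaker base ⇒ better leaving group.
Sorting by the given values: I⁻ (-10.0), Br⁻ (-9.1), CF₃COO⁻ (0.2), PhCOO⁻ (4.1), CH₃⁻ (48.0).

I⁻ > Br⁻ > CF₃COO⁻ > PhCOO⁻ > CH₃⁻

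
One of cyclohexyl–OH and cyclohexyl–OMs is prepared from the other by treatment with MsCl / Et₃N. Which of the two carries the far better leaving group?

cyclohexyl–OMs

From cyclohexyl–OH the departing group would be OH⁻ (pKₐ(H₂O) ≈ 15.7). Strong base; essentially never leaves without prior activation.
From cyclohexyl–OMs the leaving group is OMs⁻ (pKₐ(CH₃SO₃H (MsOH)) ≈ -1.9). Resonance-delocalised alkanesulfonate.
Treatment with MsCl / Et₃N works by converting the hydroxyl into a mesylate, making cyclohexyl–OMs enormously more reactive.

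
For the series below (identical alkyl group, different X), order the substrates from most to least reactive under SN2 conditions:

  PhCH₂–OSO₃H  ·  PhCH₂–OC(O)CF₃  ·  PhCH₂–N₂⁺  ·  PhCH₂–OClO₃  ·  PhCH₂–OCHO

With the same alkyl group throughout, only the leaving group differentiates the rates.
Rank by basicity of the departing species: weakest base leaves most easily.
PhCH₂–N₂⁺ loses N₂: no meaningful conjugate acid; N₂ departs as an exceptionally stable neutral molecule
PhCH₂–OClO₃ loses ClO₄⁻: pKₐ(HClO₄) ≈ -10
PhCH₂–OSO₃H loses HSO₄⁻: pKₐ(H₂SO₄) ≈ -3
PhCH₂–OC(O)CF₃ loses CF₃COO⁻: pKₐ(CF₃COOH) ≈ 0.2
PhCH₂–OCHO loses HCOO⁻: pKₐ(HCOOH) ≈ 3.8

PhCH₂–N₂⁺ > PhCH₂–OClO₃ > PhCH₂–OSO₃H > PhCH₂–OC(O)CF₃ > PhCH₂–OCHO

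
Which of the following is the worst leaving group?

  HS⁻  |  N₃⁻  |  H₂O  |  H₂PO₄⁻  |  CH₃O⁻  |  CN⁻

CH₃O⁻

The more stable X⁻ (or X) is on its own — i.e. the weaker a base it is — the better a leaving group it makes.
H₂O: pKₐ(H₃O⁺) ≈ -1.7
H₂PO₄⁻: pKₐ(H₃PO₄) ≈ 2.1
N₃⁻: pKₐ(HN₃) ≈ 4.7
HS⁻: pKₐ(H₂S) ≈ 7
CN⁻: pKₐ(HCN) ≈ 9.2
CH₃O⁻: pKₐ(CH₃OH) ≈ 15.5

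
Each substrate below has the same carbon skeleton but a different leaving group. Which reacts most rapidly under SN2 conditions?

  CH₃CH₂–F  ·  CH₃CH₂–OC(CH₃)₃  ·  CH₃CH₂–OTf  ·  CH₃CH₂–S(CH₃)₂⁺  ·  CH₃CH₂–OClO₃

The skeletons are identical, so relative rate is governed entirely by leaving-group ability.
Rank by basicity of the departing species: weakest base leaves most easily.
CH₃CH₂–OTf loses OTf⁻: pKₐ(CF₃SO₃H (triflic acid)) ≈ -14
CH₃CH₂–OClO₃ loses ClO₄⁻: pKₐ(HClO₄) ≈ -10
CH₃CH₂–S(CH₃)₂⁺ loses SR'₂: pKₐ(R'₂SH⁺) ≈ -7
CH₃CH₂–F loses F⁻: pKₐ(HF) ≈ 3.2
CH₃CH₂–OC(CH₃)₃ loses (CH₃)₃CO⁻: pKₐ(t-BuOH) ≈ 18

CH₃CH₂–OTf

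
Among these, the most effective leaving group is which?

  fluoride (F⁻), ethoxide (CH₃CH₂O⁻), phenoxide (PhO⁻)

The more stable X⁻ (or X) is on its own — i.e. the weaker a base it is — the better a leaving group it makes.
fluoride (F⁻): pKₐ(HF) ≈ 3.2
phenoxide (PhO⁻): pKₐ(C₆H₅OH (phenol)) ≈ 10
ethoxide (CH₃CH₂O⁻): pKₐ(CH₃CH₂OH) ≈ 16

fluoride (F⁻)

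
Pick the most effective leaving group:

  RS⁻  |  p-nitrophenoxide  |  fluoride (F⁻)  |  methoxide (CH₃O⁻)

fluoride (F⁻)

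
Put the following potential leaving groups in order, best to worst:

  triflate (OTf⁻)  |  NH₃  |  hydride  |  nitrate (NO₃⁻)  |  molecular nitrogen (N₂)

molecular nitrogen (N₂) > triflate (OTf⁻) > nitrate (NO₃⁻) > NH₃ > hydride

molecular nitrogen (N₂): no meaningful conjugate acid; N₂ departs as an exceptionally stable neutral molecule
triflate (OTf⁻): pKₐ(CF₃SO₃H (triflic acid)) ≈ -14
nitrate (NO₃⁻): pKₐ(HNO₃) ≈ -1.3
NH₃: pKₐ(NH₄⁺) ≈ 9.2
hydride: pKₐ(H₂) ≈ 36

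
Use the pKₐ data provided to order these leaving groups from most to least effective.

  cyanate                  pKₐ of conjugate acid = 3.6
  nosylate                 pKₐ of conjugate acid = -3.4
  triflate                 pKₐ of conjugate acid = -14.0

Lower conjugate-acid pKₐ ⇒ weaker base ⇒ better leaving group.
Sorting by the given values: triflate (-14.0), nosylate (-3.4), cyanate (3.6).

triflate > nosylate > cyanate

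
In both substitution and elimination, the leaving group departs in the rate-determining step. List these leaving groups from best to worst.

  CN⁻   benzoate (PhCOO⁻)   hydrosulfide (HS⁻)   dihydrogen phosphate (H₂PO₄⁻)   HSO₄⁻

Leaving-group ability tracks the stability of the departed species; conjugate-acid pKₐ is the usual yardstick (lower pKₐ → better LG).
HSO₄⁻: pKₐ(H₂SO₄) ≈ -3
dihydrogen phosphate (H₂PO₄⁻): pKₐ(H₃PO₄) ≈ 2.1 — moderate base; biological leaving group after further activation
benzoate (PhCOO⁻): pKₐ(C₆H₅COOH) ≈ 4.2 — aryl carboxylate
hydrosulfide (HS⁻): pKₐ(H₂S) ≈ 7 — larger and more polarisable than the oxygen analogue
CN⁻: pKₐ(HCN) ≈ 9.2

HSO₄⁻ > dihydrogen phosphate (H₂PO₄⁻) > benzoate (PhCOO⁻) > hydrosulfide (HS⁻) > CN⁻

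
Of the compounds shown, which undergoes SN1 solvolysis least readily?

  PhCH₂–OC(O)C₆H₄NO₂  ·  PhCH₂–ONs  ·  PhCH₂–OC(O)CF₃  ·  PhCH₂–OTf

PhCH₂–OC(O)C₆H₄NO₂

With the same alkyl group throughout, only the leaving group differentiates the rates.
Leaving-group ability tracks the stability of the departed species; conjugate-acid pKₐ is the usual yardstick (lower pKₐ → better LG).
PhCH₂–OTf loses OTf⁻: pKₐ(CF₃SO₃H (triflic acid)) ≈ -14
PhCH₂–ONs loses ONs⁻: pKₐ(p-O₂NC₆H₄SO₃H) ≈ -3.5
PhCH₂–OC(O)CF₃ loses CF₃COO⁻: pKₐ(CF₃COOH) ≈ 0.2
PhCH₂–OC(O)C₆H₄NO₂ loses p-O₂N–C₆H₄–COO⁻: pKₐ(p-nitrobenzoic acid) ≈ 3.4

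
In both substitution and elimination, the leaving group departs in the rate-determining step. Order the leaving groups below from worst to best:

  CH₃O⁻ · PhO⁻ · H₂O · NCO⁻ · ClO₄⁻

CH₃O⁻ < PhO⁻ < NCO⁻ < H₂O < ClO₄⁻

A good leaving group is a weak base: the lower the pKₐ of its conjugate acid, the more readily it departs.
ClO₄⁻: pKₐ(HClO₄) ≈ -10
H₂O: pKₐ(H₃O⁺) ≈ -1.7
NCO⁻: pKₐ(HOCN) ≈ 3.5
PhO⁻: pKₐ(C₆H₅OH (phenol)) ≈ 10
CH₃O⁻: pKₐ(CH₃OH) ≈ 15.5
Reversing gives the worst-to-best order requested.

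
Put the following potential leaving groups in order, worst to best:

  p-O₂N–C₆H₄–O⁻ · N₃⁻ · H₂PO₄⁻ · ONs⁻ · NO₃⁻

A good leaving group is a weak base: the lower the pKₐ of its conjugate acid, the more readily it departs.
ONs⁻: pKₐ(p-O₂NC₆H₄SO₃H) ≈ -3.5
NO₃⁻: pKₐ(HNO₃) ≈ -1.3 — resonance-delocalised over three oxygens
H₂PO₄⁻: pKₐ(H₃PO₄) ≈ 2.1
N₃⁻: pKₐ(HN₃) ≈ 4.7 — linear, resonance-stabilised
p-O₂N–C₆H₄–O⁻: pKₐ(p-nitrophenol) ≈ 7.2 — nitro group delocalises the charge; the classic chromogenic LG
Reversing gives the worst-to-best order requested.

p-O₂N–C₆H₄–O⁻ < N₃⁻ < H₂PO₄⁻ < NO₃⁻ < ONs⁻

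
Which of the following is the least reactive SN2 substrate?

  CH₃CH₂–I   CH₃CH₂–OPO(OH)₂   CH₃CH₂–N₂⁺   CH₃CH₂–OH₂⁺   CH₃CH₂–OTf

The skeletons are identical, so relative rate is governed entirely by leaving-group ability.
Rank by basicity of the departing species: weakest base leaves most easily.
CH₃CH₂–N₂⁺ loses N₂: no meaningful conjugate acid; N₂ departs as an exceptionally stable neutral molecule
CH₃CH₂–OTf loses OTf⁻: pKₐ(CF₃SO₃H (triflic acid)) ≈ -14
CH₃CH₂–I loses I⁻: pKₐ(HI) ≈ -10
CH₃CH₂–OH₂⁺ loses H₂O: pKₐ(H₃O⁺) ≈ -1.7
CH₃CH₂–OPO(OH)₂ loses H₂PO₄⁻: pKₐ(H₃PO₄) ≈ 2.1

CH₃CH₂–OPO(OH)₂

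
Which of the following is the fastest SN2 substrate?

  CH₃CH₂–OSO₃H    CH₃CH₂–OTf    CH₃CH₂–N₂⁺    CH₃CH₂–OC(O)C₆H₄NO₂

CH₃CH₂–N₂⁺

Same R in every case — rank the leaving groups.
Leaving-group ability tracks the stability of the departed species; conjugate-acid pKₐ is the usual yardstick (lower pKₐ → better LG).
CH₃CH₂–N₂⁺ loses N₂: no meaningful conjugate acid; N₂ departs as an exceptionally stable neutral molecule
CH₃CH₂–OTf loses OTf⁻: pKₐ(CF₃SO₃H (triflic acid)) ≈ -14
CH₃CH₂–OSO₃H loses HSO₄⁻: pKₐ(H₂SO₄) ≈ -3
CH₃CH₂–OC(O)C₆H₄NO₂ loses p-O₂N–C₆H₄–COO⁻: pKₐ(p-nitrobenzoic acid) ≈ 3.4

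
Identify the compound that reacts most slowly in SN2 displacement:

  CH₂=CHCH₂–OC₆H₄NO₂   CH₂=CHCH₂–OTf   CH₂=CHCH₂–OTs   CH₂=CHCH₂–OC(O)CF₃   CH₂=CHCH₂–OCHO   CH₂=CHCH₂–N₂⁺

CH₂=CHCH₂–OC₆H₄NO₂

Same R in every case — rank the leaving groups.
A good leaving group is a weak base: the lower the pKₐ of its conjugate acid, the more readily it departs.
CH₂=CHCH₂–N₂⁺ loses N₂: no meaningful conjugate acid; N₂ departs as an exceptionally stable neutral molecule
CH₂=CHCH₂–OTf loses OTf⁻: pKₐ(CF₃SO₃H (triflic acid)) ≈ -14
CH₂=CHCH₂–OTs loses OTs⁻: pKₐ(p-CH₃C₆H₄SO₃H (TsOH)) ≈ -2.8
CH₂=CHCH₂–OC(O)CF₃ loses CF₃COO⁻: pKₐ(CF₃COOH) ≈ 0.2
CH₂=CHCH₂–OCHO loses HCOO⁻: pKₐ(HCOOH) ≈ 3.8
CH₂=CHCH₂–OC₆H₄NO₂ loses p-O₂N–C₆H₄–O⁻: pKₐ(p-nitrophenol) ≈ 7.2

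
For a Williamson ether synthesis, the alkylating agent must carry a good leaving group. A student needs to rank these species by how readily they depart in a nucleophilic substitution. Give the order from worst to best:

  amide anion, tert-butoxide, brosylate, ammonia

A good leaving group is a weak base: the lower the pKₐ of its conjugate acid, the more readily it departs.
brosylate: pKₐ(p-BrC₆H₄SO₃H) ≈ -2.8
ammonia: pKₐ(NH₄⁺) ≈ 9.2
tert-butoxide: pKₐ(t-BuOH) ≈ 18 — bulky, strongly basic alkoxide
amide anion: pKₐ(NH₃) ≈ 38
The question asks for worst first, so the sequence is read in increasing leaving-group ability.

amide anion < tert-butoxide < ammonia < brosylate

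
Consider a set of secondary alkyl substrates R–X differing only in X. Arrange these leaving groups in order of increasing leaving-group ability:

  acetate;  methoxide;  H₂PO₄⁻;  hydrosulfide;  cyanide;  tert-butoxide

tert-butoxide < methoxide < cyanide < hydrosulfide < acetate < H₂PO₄⁻

H₂PO₄⁻: pKₐ(H₃PO₄) ≈ 2.1
acetate: pKₐ(CH₃COOH) ≈ 4.8
hydrosulfide: pKₐ(H₂S) ≈ 7
cyanide: pKₐ(HCN) ≈ 9.2
methoxide: pKₐ(CH₃OH) ≈ 15.5
tert-butoxide: pKₐ(t-BuOH) ≈ 18
The question asks for worst first, so the sequence is read in increasing leaving-group ability.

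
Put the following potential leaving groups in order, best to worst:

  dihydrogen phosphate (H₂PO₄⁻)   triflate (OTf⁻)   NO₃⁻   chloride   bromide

triflate (OTf⁻) > bromide > chloride > NO₃⁻ > dihydrogen phosphate (H₂PO₄⁻)

The more stable X⁻ (or X) is on its own — i.e. the weaker a base it is — the better a leaving group it makes.
triflate (OTf⁻): pKₐ(CF₃SO₃H (triflic acid)) ≈ -14 — charge spread over three oxygens and a CF₃ group; the premier leaving group in synthesis
bromide: pKₐ(HBr) ≈ -9 — weak base; good leaving group
chloride: pKₐ(HCl) ≈ -7
NO₃⁻: pKₐ(HNO₃) ≈ -1.3 — resonance-delocalised over three oxygens
dihydrogen phosphate (H₂PO₄⁻): pKₐ(H₃PO₄) ≈ 2.1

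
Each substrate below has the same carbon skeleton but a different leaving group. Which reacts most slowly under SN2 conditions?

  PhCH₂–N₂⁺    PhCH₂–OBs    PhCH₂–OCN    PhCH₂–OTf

The skeletons are identical, so relative rate is governed entirely by leaving-group ability.
A good leaving group is a weak base: the lower the pKₐ of its conjugate acid, the more readily it departs.
PhCH₂–N₂⁺ loses N₂: no meaningful conjugate acid; N₂ departs as an exceptionally stable neutral molecule
PhCH₂–OTf loses OTf⁻: pKₐ(CF₃SO₃H (triflic acid)) ≈ -14
PhCH₂–OBs loses OBs⁻: pKₐ(p-BrC₆H₄SO₃H) ≈ -2.8
PhCH₂–OCN loses NCO⁻: pKₐ(HOCN) ≈ 3.5

PhCH₂–OCN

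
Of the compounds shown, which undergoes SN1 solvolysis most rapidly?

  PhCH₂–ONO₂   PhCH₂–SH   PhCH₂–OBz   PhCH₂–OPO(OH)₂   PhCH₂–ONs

PhCH₂–ONs

With the same alkyl group throughout, only the leaving group differentiates the rates.
Rank by basicity of the departing species: weakest base leaves most easily.
PhCH₂–ONs loses ONs⁻: pKₐ(p-O₂NC₆H₄SO₃H) ≈ -3.5
PhCH₂–ONO₂ loses NO₃⁻: pKₐ(HNO₃) ≈ -1.3
PhCH₂–OPO(OH)₂ loses H₂PO₄⁻: pKₐ(H₃PO₄) ≈ 2.1
PhCH₂–OBz loses PhCOO⁻: pKₐ(C₆H₅COOH) ≈ 4.2
PhCH₂–SH loses HS⁻: pKₐ(H₂S) ≈ 7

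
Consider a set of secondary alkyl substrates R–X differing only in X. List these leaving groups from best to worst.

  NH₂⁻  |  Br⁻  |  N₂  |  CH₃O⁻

N₂ > Br⁻ > CH₃O⁻ > NH₂⁻

A good leaving group is a weak base: the lower the pKₐ of its conjugate acid, the more readily it departs.
N₂: no meaningful conjugate acid; N₂ departs as an exceptionally stable neutral molecule
Br⁻: pKₐ(HBr) ≈ -9 — weak base; good leaving group
CH₃O⁻: pKₐ(CH₃OH) ≈ 15.5 — strong base; alkoxides do not leave unassisted
NH₂⁻: pKₐ(NH₃) ≈ 38 — extremely strong base; never a leaving group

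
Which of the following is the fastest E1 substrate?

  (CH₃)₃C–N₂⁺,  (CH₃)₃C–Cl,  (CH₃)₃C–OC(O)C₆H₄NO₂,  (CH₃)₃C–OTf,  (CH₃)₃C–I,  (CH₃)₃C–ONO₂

Identical carbon frameworks mean the comparison reduces to leaving-group quality.
A good leaving group is a weak base: the lower the pKₐ of its conjugate acid, the more readily it departs.
(CH₃)₃C–N₂⁺ loses N₂: no meaningful conjugate acid; N₂ departs as an exceptionally stable neutral molecule
(CH₃)₃C–OTf loses OTf⁻: pKₐ(CF₃SO₃H (triflic acid)) ≈ -14
(CH₃)₃C–I loses I⁻: pKₐ(HI) ≈ -10
(CH₃)₃C–Cl loses Cl⁻: pKₐ(HCl) ≈ -7
(CH₃)₃C–ONO₂ loses NO₃⁻: pKₐ(HNO₃) ≈ -1.3
(CH₃)₃C–OC(O)C₆H₄NO₂ loses p-O₂N–C₆H₄–COO⁻: pKₐ(p-nitrobenzoic acid) ≈ 3.4

(CH₃)₃C–N₂⁺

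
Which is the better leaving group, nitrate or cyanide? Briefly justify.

nitrate

nitrate is the better leaving group.
pKₐ(HNO₃) ≈ -1.3 versus pKₐ(HCN) ≈ 9.2: nitrate is the much weaker base.
Resonance-delocalised over three oxygens.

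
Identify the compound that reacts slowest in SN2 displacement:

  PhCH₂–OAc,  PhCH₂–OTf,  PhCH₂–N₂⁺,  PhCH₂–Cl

PhCH₂–OAc

Same R in every case — rank the leaving groups.
Leaving-group ability tracks the stability of the departed species; conjugate-acid pKₐ is the usual yardstick (lower pKₐ → better LG).
PhCH₂–N₂⁺ loses N₂: no meaningful conjugate acid; N₂ departs as an exceptionally stable neutral molecule
PhCH₂–OTf loses OTf⁻: pKₐ(CF₃SO₃H (triflic acid)) ≈ -14
PhCH₂–Cl loses Cl⁻: pKₐ(HCl) ≈ -7
PhCH₂–OAc loses AcO⁻: pKₐ(CH₃COOH) ≈ 4.8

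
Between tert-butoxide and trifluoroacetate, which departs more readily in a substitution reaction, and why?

trifluoroacetate

trifluoroacetate is the better leaving group.
pKₐ(CF₃COOH) ≈ 0.2 versus pKₐ(t-BuOH) ≈ 18: trifluoroacetate is the much weaker base.
Strongly electron-withdrawing CF₃ stabilises the carboxylate.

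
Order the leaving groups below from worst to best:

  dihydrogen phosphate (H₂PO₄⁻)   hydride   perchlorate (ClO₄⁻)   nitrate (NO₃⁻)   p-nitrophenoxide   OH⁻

hydride < OH⁻ < p-nitrophenoxide < dihydrogen phosphate (H₂PO₄⁻) < nitrate (NO₃⁻) < perchlorate (ClO₄⁻)

A good leaving group is a weak base: the lower the pKₐ of its conjugate acid, the more readily it departs.
perchlorate (ClO₄⁻): pKₐ(HClO₄) ≈ -10
nitrate (NO₃⁻): pKₐ(HNO₃) ≈ -1.3
dihydrogen phosphate (H₂PO₄⁻): pKₐ(H₃PO₄) ≈ 2.1
p-nitrophenoxide: pKₐ(p-nitrophenol) ≈ 7.2
OH⁻: pKₐ(H₂O) ≈ 15.7
hydride: pKₐ(H₂) ≈ 36
Listed from poorest to best leaving group as asked.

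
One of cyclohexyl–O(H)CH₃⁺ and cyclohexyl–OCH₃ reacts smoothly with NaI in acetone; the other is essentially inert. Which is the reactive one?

From cyclohexyl–OCH₃ the departing group would be CH₃O⁻ (pKₐ(CH₃OH) ≈ 15.5). Strong base; alkoxides do not leave unassisted.
From cyclohexyl–O(H)CH₃⁺ the leaving group is R'OH (pKₐ(R'OH₂⁺) ≈ -2.4). Neutral; leaves from a protonated ether (an oxonium ion, R–O(H)R'⁺).
(In practice cyclohexyl–O(H)CH₃⁺ is made from cyclohexyl–OCH₃ by protonation with concentrated HI, allowing neutral methanol, rather than methoxide, to depart.)

cyclohexyl–O(H)CH₃⁺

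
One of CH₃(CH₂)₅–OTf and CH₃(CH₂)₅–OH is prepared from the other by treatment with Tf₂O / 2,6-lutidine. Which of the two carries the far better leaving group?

From CH₃(CH₂)₅–OH the departing group would be OH⁻ (pKₐ(H₂O) ≈ 15.7). Strong base; essentially never leaves without prior activation.
From CH₃(CH₂)₅–OTf the leaving group is OTf⁻ (pKₐ(CF₃SO₃H (triflic acid)) ≈ -14). Charge spread over three oxygens and a CF₃ group; the premier leaving group in synthesis.
Treatment with Tf₂O / 2,6-lutidine works by converting the hydroxyl into a triflate, making CH₃(CH₂)₅–OTf enormously more reactive.

CH₃(CH₂)₅–OTf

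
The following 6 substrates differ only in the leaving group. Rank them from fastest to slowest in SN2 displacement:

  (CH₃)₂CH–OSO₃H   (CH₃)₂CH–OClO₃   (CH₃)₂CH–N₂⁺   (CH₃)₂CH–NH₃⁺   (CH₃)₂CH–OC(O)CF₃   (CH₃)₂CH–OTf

(CH₃)₂CH–N₂⁺ > (CH₃)₂CH–OTf > (CH₃)₂CH–OClO₃ > (CH₃)₂CH–OSO₃H > (CH₃)₂CH–OC(O)CF₃ > (CH₃)₂CH–NH₃⁺

With the same alkyl group throughout, only the leaving group differentiates the rates.
A good leaving group is a weak base: the lower the pKₐ of its conjugate acid, the more readily it departs.
(CH₃)₂CH–N₂⁺ loses N₂: no meaningful conjugate acid; N₂ departs as an exceptionally stable neutral molecule
(CH₃)₂CH–OTf loses OTf⁻: pKₐ(CF₃SO₃H (triflic acid)) ≈ -14
(CH₃)₂CH–OClO₃ loses ClO₄⁻: pKₐ(HClO₄) ≈ -10
(CH₃)₂CH–OSO₃H loses HSO₄⁻: pKₐ(H₂SO₄) ≈ -3
(CH₃)₂CH–OC(O)CF₃ loses CF₃COO⁻: pKₐ(CF₃COOH) ≈ 0.2
(CH₃)₂CH–NH₃⁺ loses NH₃: pKₐ(NH₄⁺) ≈ 9.2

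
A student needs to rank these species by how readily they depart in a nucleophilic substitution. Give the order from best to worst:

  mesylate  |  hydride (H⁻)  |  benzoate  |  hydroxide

mesylate > benzoate > hydroxide > hydride (H⁻)

A good leaving group is a weak base: the lower the pKₐ of its conjugate acid, the more readily it departs.
mesylate: pKₐ(CH₃SO₃H (MsOH)) ≈ -1.9
benzoate: pKₐ(C₆H₅COOH) ≈ 4.2
hydroxide: pKₐ(H₂O) ≈ 15.7
hydride (H⁻): pKₐ(H₂) ≈ 36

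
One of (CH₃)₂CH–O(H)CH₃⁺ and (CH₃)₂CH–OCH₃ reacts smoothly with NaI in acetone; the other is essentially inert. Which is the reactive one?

(CH₃)₂CH–O(H)CH₃⁺

From (CH₃)₂CH–OCH₃ the departing group would be CH₃O⁻ (pKₐ(CH₃OH) ≈ 15.5). Strong base; alkoxides do not leave unassisted.
From (CH₃)₂CH–O(H)CH₃⁺ the leaving group is R'OH (pKₐ(R'OH₂⁺) ≈ -2.4). Neutral; leaves from a protonated ether (an oxonium ion, R–O(H)R'⁺).
(In practice (CH₃)₂CH–O(H)CH₃⁺ is made from (CH₃)₂CH–OCH₃ by protonation with concentrated HI, allowing neutral methanol, rather than methoxide, to depart.)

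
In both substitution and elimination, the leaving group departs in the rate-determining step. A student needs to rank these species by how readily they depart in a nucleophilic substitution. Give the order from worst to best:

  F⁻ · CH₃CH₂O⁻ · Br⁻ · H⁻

A good leaving group is a weak base: the lower the pKₐ of its conjugate acid, the more readily it departs.
Br⁻: pKₐ(HBr) ≈ -9
F⁻: pKₐ(HF) ≈ 3.2
CH₃CH₂O⁻: pKₐ(CH₃CH₂OH) ≈ 16
H⁻: pKₐ(H₂) ≈ 36
Reversing gives the worst-to-best order requested.

H⁻ < CH₃CH₂O⁻ < F⁻ < Br⁻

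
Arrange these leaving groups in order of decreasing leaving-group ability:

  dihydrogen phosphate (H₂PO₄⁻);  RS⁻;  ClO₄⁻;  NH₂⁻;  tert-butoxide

The more stable X⁻ (or X) is on its own — i.e. the weaker a base it is — the better a leaving group it makes.
ClO₄⁻: pKₐ(HClO₄) ≈ -10 — extremely weak base; rarely used for safety reasons
dihydrogen phosphate (H₂PO₄⁻): pKₐ(H₃PO₄) ≈ 2.1
RS⁻: pKₐ(RSH (a thiol)) ≈ 10.5 — moderately basic; rarely leaves without activation
tert-butoxide: pKₐ(t-BuOH) ≈ 18 — bulky, strongly basic alkoxide
NH₂⁻: pKₐ(NH₃) ≈ 38 — extremely strong base; never a leaving group

ClO₄⁻ > dihydrogen phosphate (H₂PO₄⁻) > RS⁻ > tert-butoxide > NH₂⁻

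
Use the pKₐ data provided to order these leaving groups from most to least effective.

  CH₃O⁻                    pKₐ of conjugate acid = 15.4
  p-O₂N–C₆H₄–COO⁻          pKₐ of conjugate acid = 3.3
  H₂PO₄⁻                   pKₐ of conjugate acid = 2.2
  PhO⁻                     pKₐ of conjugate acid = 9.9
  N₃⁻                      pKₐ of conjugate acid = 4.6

Lower conjugate-acid pKₐ ⇒ weaker base ⇒ better leaving group.
Sorting by the given values: H₂PO₄⁻ (2.2), p-O₂N–C₆H₄–COO⁻ (3.3), N₃⁻ (4.6), PhO⁻ (9.9), CH₃O⁻ (15.4).

H₂PO₄⁻ > p-O₂N–C₆H₄–COO⁻ > N₃⁻ > PhO⁻ > CH₃O⁻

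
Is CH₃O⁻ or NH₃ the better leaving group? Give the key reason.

NH₃

NH₃ is the better leaving group.
pKₐ(NH₄⁺) ≈ 9.2 versus pKₐ(CH₃OH) ≈ 15.5: NH₃ is the much weaker base.
Neutral but moderately basic; leaves from R–NH₃⁺.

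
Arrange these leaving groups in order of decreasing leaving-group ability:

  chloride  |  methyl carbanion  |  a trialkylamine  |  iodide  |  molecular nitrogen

molecular nitrogen: no meaningful conjugate acid; N₂ departs as an exceptionally stable neutral molecule
iodide: pKₐ(HI) ≈ -10 — large, highly polarisable; very weak base
chloride: pKₐ(HCl) ≈ -7 — moderately weak base
a trialkylamine: pKₐ(R'₃NH⁺) ≈ 10.7
methyl carbanion: pKₐ(CH₄) ≈ 48 — unstabilised carbanion; the worst conceivable leaving group

molecular nitrogen > iodide > chloride > a trialkylamine > methyl carbanion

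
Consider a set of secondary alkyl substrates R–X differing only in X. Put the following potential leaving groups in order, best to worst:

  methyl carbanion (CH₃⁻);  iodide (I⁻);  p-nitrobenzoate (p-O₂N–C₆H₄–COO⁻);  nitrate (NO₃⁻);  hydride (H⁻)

A good leaving group is a weak base: the lower the pKₐ of its conjugate acid, the more readily it departs.
iodide (I⁻): pKₐ(HI) ≈ -10
nitrate (NO₃⁻): pKₐ(HNO₃) ≈ -1.3 — resonance-delocalised over three oxygens
p-nitrobenzoate (p-O₂N–C₆H₄–COO⁻): pKₐ(p-nitrobenzoic acid) ≈ 3.4
hydride (H⁻): pKₐ(H₂) ≈ 36
methyl carbanion (CH₃⁻): pKₐ(CH₄) ≈ 48

iodide (I⁻) > nitrate (NO₃⁻) > p-nitrobenzoate (p-O₂N–C₆H₄–COO⁻) > hydride (H⁻) > methyl carbanion (CH₃⁻)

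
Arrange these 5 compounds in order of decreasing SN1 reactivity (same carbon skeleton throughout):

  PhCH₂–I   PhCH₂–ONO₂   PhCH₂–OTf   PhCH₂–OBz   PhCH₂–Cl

PhCH₂–OTf > PhCH₂–I > PhCH₂–Cl > PhCH₂–ONO₂ > PhCH₂–OBz

Identical carbon frameworks mean the comparison reduces to leaving-group quality.
Rank by basicity of the departing species: weakest base leaves most easily.
PhCH₂–OTf loses OTf⁻: pKₐ(CF₃SO₃H (triflic acid)) ≈ -14
PhCH₂–I loses I⁻: pKₐ(HI) ≈ -10
PhCH₂–Cl loses Cl⁻: pKₐ(HCl) ≈ -7
PhCH₂–ONO₂ loses NO₃⁻: pKₐ(HNO₃) ≈ -1.3
PhCH₂–OBz loses PhCOO⁻: pKₐ(C₆H₅COOH) ≈ 4.2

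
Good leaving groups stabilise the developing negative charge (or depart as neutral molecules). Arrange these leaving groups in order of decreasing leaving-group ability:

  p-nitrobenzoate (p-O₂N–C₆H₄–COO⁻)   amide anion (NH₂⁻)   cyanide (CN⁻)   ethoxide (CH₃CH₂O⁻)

p-nitrobenzoate (p-O₂N–C₆H₄–COO⁻) > cyanide (CN⁻) > ethoxide (CH₃CH₂O⁻) > amide anion (NH₂⁻)

Leaving-group ability tracks the stability of the departed species; conjugate-acid pKₐ is the usual yardstick (lower pKₐ → better LG).
p-nitrobenzoate (p-O₂N–C₆H₄–COO⁻): pKₐ(p-nitrobenzoic acid) ≈ 3.4
cyanide (CN⁻): pKₐ(HCN) ≈ 9.2
ethoxide (CH₃CH₂O⁻): pKₐ(CH₃CH₂OH) ≈ 16
amide anion (NH₂⁻): pKₐ(NH₃) ≈ 38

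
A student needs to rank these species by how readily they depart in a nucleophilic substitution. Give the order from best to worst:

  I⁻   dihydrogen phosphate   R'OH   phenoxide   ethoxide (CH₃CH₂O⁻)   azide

A good leaving group is a weak base: the lower the pKₐ of its conjugate acid, the more readily it departs.
I⁻: pKₐ(HI) ≈ -10 — large, highly polarisable; very weak base
R'OH: pKₐ(R'OH₂⁺) ≈ -2.4 — neutral; leaves from a protonated ether (an oxonium ion, R–O(H)R'⁺)
dihydrogen phosphate: pKₐ(H₃PO₄) ≈ 2.1 — moderate base; biological leaving group after further activation
azide: pKₐ(HN₃) ≈ 4.7 — linear, resonance-stabilised
phenoxide: pKₐ(C₆H₅OH (phenol)) ≈ 10 — resonance into the ring helps, but still a poor LG
ethoxide (CH₃CH₂O⁻): pKₐ(CH₃CH₂OH) ≈ 16 — strong base; alkoxides do not leave unassisted

I⁻ > R'OH > dihydrogen phosphate > azide > phenoxide > ethoxide (CH₃CH₂O⁻)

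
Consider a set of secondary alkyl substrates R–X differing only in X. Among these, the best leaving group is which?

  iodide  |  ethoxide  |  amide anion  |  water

iodide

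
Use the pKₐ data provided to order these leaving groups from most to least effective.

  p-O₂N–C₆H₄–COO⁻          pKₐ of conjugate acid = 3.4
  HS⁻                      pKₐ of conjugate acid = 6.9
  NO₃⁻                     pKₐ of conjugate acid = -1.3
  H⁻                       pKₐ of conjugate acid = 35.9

Lower conjugate-acid pKₐ ⇒ weaker base ⇒ better leaving group.
Sorting by the given values: NO₃⁻ (-1.3), p-O₂N–C₆H₄–COO⁻ (3.4), HS⁻ (6.9), H⁻ (35.9).

NO₃⁻ > p-O₂N–C₆H₄–COO⁻ > HS⁻ > H⁻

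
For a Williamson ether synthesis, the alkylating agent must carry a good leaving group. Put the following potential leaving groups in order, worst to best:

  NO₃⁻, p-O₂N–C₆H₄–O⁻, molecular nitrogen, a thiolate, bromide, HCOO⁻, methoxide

Rank by basicity of the departing species: weakest base leaves most easily.
molecular nitrogen: no meaningful conjugate acid; N₂ departs as an exceptionally stable neutral molecule
bromide: pKₐ(HBr) ≈ -9 — weak base; good leaving group
NO₃⁻: pKₐ(HNO₃) ≈ -1.3 — resonance-delocalised over three oxygens
HCOO⁻: pKₐ(HCOOH) ≈ 3.8 — resonance-stabilised carboxylate
p-O₂N–C₆H₄–O⁻: pKₐ(p-nitrophenol) ≈ 7.2
a thiolate: pKₐ(RSH (a thiol)) ≈ 10.5 — moderately basic; rarely leaves without activation
methoxide: pKₐ(CH₃OH) ≈ 15.5 — strong base; alkoxides do not leave unassisted
The question asks for worst first, so the sequence is read in increasing leaving-group ability.

methoxide < a thiolate < p-O₂N–C₆H₄–O⁻ < HCOO⁻ < NO₃⁻ < bromide < molecular nitrogen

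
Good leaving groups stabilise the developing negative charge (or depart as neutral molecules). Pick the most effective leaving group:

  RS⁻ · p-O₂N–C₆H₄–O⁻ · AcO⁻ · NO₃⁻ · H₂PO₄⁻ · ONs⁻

ONs⁻

ONs⁻: pKₐ(p-O₂NC₆H₄SO₃H) ≈ -3.5
NO₃⁻: pKₐ(HNO₃) ≈ -1.3
H₂PO₄⁻: pKₐ(H₃PO₄) ≈ 2.1
AcO⁻: pKₐ(CH₃COOH) ≈ 4.8
p-O₂N–C₆H₄–O⁻: pKₐ(p-nitrophenol) ≈ 7.2
RS⁻: pKₐ(RSH (a thiol)) ≈ 10.5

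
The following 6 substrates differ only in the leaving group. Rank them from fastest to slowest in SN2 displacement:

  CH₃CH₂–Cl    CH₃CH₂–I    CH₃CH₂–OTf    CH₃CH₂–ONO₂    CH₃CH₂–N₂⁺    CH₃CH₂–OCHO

With the same alkyl group throughout, only the leaving group differentiates the rates.
Rank by basicity of the departing species: weakest base leaves most easily.
CH₃CH₂–N₂⁺ loses N₂: no meaningful conjugate acid; N₂ departs as an exceptionally stable neutral molecule
CH₃CH₂–OTf loses OTf⁻: pKₐ(CF₃SO₃H (triflic acid)) ≈ -14
CH₃CH₂–I loses I⁻: pKₐ(HI) ≈ -10
CH₃CH₂–Cl loses Cl⁻: pKₐ(HCl) ≈ -7
CH₃CH₂–ONO₂ loses NO₃⁻: pKₐ(HNO₃) ≈ -1.3
CH₃CH₂–OCHO loses HCOO⁻: pKₐ(HCOOH) ≈ 3.8

CH₃CH₂–N₂⁺ > CH₃CH₂–OTf > CH₃CH₂–I > CH₃CH₂–Cl > CH₃CH₂–ONO₂ > CH₃CH₂–OCHO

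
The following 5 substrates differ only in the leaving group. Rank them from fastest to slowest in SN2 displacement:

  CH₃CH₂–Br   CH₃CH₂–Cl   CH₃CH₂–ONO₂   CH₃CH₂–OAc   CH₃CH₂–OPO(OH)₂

CH₃CH₂–Br > CH₃CH₂–Cl > CH₃CH₂–ONO₂ > CH₃CH₂–OPO(OH)₂ > CH₃CH₂–OAc

With the same alkyl group throughout, only the leaving group differentiates the rates.
The more stable X⁻ (or X) is on its own — i.e. the weaker a base it is — the better a leaving group it makes.
CH₃CH₂–Br loses Br⁻: pKₐ(HBr) ≈ -9
CH₃CH₂–Cl loses Cl⁻: pKₐ(HCl) ≈ -7
CH₃CH₂–ONO₂ loses NO₃⁻: pKₐ(HNO₃) ≈ -1.3
CH₃CH₂–OPO(OH)₂ loses H₂PO₄⁻: pKₐ(H₃PO₄) ≈ 2.1
CH₃CH₂–OAc loses AcO⁻: pKₐ(CH₃COOH) ≈ 4.8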